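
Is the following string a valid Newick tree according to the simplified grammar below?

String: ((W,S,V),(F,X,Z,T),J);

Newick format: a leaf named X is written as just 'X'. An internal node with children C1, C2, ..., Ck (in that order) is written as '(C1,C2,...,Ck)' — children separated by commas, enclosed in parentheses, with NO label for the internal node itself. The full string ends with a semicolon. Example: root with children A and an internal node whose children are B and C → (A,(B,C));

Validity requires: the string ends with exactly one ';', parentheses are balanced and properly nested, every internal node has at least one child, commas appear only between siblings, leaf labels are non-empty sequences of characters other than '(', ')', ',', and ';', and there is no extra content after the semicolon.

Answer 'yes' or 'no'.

Input: ((W,S,V),(F,X,Z,T),J);
Paren balance: 3 '(' vs 3 ')' OK
Ends with single ';': True
Full parse: OK
Valid: True

Answer: yes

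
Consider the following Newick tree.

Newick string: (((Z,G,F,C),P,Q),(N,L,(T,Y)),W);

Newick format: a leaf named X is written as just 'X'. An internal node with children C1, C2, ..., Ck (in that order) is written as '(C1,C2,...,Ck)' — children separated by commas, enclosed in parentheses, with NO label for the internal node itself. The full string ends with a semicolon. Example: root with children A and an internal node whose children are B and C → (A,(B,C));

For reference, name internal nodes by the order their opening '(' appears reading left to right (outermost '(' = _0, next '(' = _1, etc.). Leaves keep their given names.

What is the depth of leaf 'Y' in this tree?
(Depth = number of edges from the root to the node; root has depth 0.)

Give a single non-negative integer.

Newick: (((Z,G,F,C),P,Q),(N,L,(T,Y)),W);
Naming internals by '(' encounter order: outermost '(' = _0, next = _1, ...
Query node: Y
Path from root: _0 -> _3 -> _4 -> Y
Depth of Y: 3 (number of edges from root)

Answer: 3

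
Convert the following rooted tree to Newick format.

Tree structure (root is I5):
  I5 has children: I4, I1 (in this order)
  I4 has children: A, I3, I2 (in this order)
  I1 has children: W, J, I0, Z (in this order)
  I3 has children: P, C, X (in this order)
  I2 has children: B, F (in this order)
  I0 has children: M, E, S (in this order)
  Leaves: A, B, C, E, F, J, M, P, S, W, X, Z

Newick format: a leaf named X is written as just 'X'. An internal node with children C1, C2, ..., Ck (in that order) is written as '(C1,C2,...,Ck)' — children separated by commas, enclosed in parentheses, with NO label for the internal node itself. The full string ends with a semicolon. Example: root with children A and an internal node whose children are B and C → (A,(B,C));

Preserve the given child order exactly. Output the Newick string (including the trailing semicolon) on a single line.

internal I5 with children ['I4', 'I1']
  internal I4 with children ['A', 'I3', 'I2']
    leaf 'A' → 'A'
    internal I3 with children ['P', 'C', 'X']
      leaf 'P' → 'P'
      leaf 'C' → 'C'
      leaf 'X' → 'X'
    → '(P,C,X)'
    internal I2 with children ['B', 'F']
      leaf 'B' → 'B'
      leaf 'F' → 'F'
    → '(B,F)'
  → '(A,(P,C,X),(B,F))'
  internal I1 with children ['W', 'J', 'I0', 'Z']
    leaf 'W' → 'W'
    leaf 'J' → 'J'
    internal I0 with children ['M', 'E', 'S']
      leaf 'M' → 'M'
      leaf 'E' → 'E'
      leaf 'S' → 'S'
    → '(M,E,S)'
    leaf 'Z' → 'Z'
  → '(W,J,(M,E,S),Z)'
→ '((A,(P,C,X),(B,F)),(W,J,(M,E,S),Z))'
Final: ((A,(P,C,X),(B,F)),(W,J,(M,E,S),Z));

Answer: ((A,(P,C,X),(B,F)),(W,J,(M,E,S),Z));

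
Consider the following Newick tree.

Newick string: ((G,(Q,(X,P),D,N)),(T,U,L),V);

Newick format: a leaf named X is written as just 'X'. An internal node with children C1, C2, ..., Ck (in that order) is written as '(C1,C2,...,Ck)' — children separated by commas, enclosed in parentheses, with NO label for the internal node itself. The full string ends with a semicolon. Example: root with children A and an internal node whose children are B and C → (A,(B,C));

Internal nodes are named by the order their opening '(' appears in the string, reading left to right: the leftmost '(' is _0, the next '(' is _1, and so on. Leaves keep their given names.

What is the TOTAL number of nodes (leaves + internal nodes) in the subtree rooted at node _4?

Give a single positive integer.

Newick: ((G,(Q,(X,P),D,N)),(T,U,L),V);
Locate _4: it is the '(' at position 19 (the 5th '(' reading left to right).
Query: subtree rooted at _4
_4: subtree_size = 1 + 3
  T: subtree_size = 1 + 0
  U: subtree_size = 1 + 0
  L: subtree_size = 1 + 0
Total subtree size of _4: 4

Answer: 4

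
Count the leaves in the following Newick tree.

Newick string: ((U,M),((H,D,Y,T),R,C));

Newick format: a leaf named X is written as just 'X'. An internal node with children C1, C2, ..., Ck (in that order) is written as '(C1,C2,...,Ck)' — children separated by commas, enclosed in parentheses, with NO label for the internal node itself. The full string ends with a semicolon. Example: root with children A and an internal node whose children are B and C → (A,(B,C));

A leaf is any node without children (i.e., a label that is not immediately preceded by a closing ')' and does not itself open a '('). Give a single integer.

Answer: 8

Derivation:
Newick: ((U,M),((H,D,Y,T),R,C));
Scan left-to-right; a leaf is any maximal label run not followed by '(':
  pos 2: leaf 'U' → count = 1
  pos 4: leaf 'M' → count = 2
  pos 9: leaf 'H' → count = 3
  pos 11: leaf 'D' → count = 4
  pos 13: leaf 'Y' → count = 5
  pos 15: leaf 'T' → count = 6
  pos 18: leaf 'R' → count = 7
  pos 20: leaf 'C' → count = 8
Total leaves: 8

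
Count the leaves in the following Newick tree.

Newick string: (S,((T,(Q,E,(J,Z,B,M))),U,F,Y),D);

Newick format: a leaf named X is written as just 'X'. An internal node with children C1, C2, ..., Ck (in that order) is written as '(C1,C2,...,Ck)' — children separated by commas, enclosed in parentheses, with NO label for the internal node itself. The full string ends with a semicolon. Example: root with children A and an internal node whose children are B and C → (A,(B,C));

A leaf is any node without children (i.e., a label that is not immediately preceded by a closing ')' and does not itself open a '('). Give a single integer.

Answer: 12

Derivation:
Newick: (S,((T,(Q,E,(J,Z,B,M))),U,F,Y),D);
Scan left-to-right; a leaf is any maximal label run not followed by '(':
  pos 1: leaf 'S' → count = 1
  pos 5: leaf 'T' → count = 2
  pos 8: leaf 'Q' → count = 3
  pos 10: leaf 'E' → count = 4
  pos 13: leaf 'J' → count = 5
  pos 15: leaf 'Z' → count = 6
  pos 17: leaf 'B' → count = 7
  pos 19: leaf 'M' → count = 8
  pos 24: leaf 'U' → count = 9
  pos 26: leaf 'F' → count = 10
  pos 28: leaf 'Y' → count = 11
  pos 31: leaf 'D' → count = 12
Total leaves: 12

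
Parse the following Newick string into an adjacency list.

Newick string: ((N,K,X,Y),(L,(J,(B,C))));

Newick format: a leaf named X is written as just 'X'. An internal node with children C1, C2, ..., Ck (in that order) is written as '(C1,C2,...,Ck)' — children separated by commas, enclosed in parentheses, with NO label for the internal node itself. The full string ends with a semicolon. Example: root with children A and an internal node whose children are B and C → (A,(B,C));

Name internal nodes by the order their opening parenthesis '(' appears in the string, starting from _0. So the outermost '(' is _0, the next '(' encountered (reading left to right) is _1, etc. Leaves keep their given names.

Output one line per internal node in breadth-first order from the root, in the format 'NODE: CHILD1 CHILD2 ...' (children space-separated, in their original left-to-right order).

Answer: _0: _1 _2
_1: N K X Y
_2: L _3
_3: J _4
_4: B C

Derivation:
Input: ((N,K,X,Y),(L,(J,(B,C))));
Scanning left-to-right, naming '(' by encounter order:
  pos 0: '(' -> open internal node _0 (depth 1)
  pos 1: '(' -> open internal node _1 (depth 2)
  pos 9: ')' -> close internal node _1 (now at depth 1)
  pos 11: '(' -> open internal node _2 (depth 2)
  pos 14: '(' -> open internal node _3 (depth 3)
  pos 17: '(' -> open internal node _4 (depth 4)
  pos 21: ')' -> close internal node _4 (now at depth 3)
  pos 22: ')' -> close internal node _3 (now at depth 2)
  pos 23: ')' -> close internal node _2 (now at depth 1)
  pos 24: ')' -> close internal node _0 (now at depth 0)
Total internal nodes: 5
BFS adjacency from root:
  _0: _1 _2
  _1: N K X Y
  _2: L _3
  _3: J _4
  _4: B C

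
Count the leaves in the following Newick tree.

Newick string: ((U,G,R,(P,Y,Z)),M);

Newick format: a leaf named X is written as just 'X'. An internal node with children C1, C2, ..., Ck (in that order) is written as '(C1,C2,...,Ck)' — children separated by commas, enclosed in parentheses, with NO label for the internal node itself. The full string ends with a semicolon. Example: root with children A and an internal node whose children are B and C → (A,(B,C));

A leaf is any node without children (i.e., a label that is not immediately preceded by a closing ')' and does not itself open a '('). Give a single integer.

Newick: ((U,G,R,(P,Y,Z)),M);
Scan left-to-right; a leaf is any maximal label run not followed by '(':
  pos 2: leaf 'U' → count = 1
  pos 4: leaf 'G' → count = 2
  pos 6: leaf 'R' → count = 3
  pos 9: leaf 'P' → count = 4
  pos 11: leaf 'Y' → count = 5
  pos 13: leaf 'Z' → count = 6
  pos 17: leaf 'M' → count = 7
Total leaves: 7

Answer: 7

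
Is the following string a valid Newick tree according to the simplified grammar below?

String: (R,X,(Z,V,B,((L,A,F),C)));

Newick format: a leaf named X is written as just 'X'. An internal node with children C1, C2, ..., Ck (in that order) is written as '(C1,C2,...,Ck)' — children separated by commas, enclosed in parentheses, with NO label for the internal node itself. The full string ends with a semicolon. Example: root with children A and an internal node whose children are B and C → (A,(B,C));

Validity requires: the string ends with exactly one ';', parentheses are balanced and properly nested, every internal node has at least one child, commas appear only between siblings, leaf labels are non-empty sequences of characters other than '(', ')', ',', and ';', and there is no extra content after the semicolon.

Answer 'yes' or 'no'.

Answer: yes

Derivation:
Input: (R,X,(Z,V,B,((L,A,F),C)));
Paren balance: 4 '(' vs 4 ')' OK
Ends with single ';': True
Full parse: OK
Valid: True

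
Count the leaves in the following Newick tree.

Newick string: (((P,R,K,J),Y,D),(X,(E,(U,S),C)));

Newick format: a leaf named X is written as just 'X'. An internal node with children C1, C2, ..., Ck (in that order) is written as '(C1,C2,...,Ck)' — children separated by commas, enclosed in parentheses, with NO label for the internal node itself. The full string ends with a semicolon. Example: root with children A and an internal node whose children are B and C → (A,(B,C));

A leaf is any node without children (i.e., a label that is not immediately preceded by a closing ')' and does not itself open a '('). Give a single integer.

Answer: 11

Derivation:
Newick: (((P,R,K,J),Y,D),(X,(E,(U,S),C)));
Scan left-to-right; a leaf is any maximal label run not followed by '(':
  pos 3: leaf 'P' → count = 1
  pos 5: leaf 'R' → count = 2
  pos 7: leaf 'K' → count = 3
  pos 9: leaf 'J' → count = 4
  pos 12: leaf 'Y' → count = 5
  pos 14: leaf 'D' → count = 6
  pos 18: leaf 'X' → count = 7
  pos 21: leaf 'E' → count = 8
  pos 24: leaf 'U' → count = 9
  pos 26: leaf 'S' → count = 10
  pos 29: leaf 'C' → count = 11
Total leaves: 11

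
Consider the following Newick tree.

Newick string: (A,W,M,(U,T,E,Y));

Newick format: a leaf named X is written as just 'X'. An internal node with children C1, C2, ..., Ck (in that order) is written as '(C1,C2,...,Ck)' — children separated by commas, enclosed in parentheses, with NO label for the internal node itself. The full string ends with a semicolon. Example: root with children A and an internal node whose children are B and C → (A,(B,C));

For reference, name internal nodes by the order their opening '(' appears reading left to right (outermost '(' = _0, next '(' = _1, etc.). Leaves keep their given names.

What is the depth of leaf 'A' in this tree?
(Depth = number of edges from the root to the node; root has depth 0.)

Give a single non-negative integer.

Answer: 1

Derivation:
Newick: (A,W,M,(U,T,E,Y));
Naming internals by '(' encounter order: outermost '(' = _0, next = _1, ...
Query node: A
Path from root: _0 -> A
Depth of A: 1 (number of edges from root)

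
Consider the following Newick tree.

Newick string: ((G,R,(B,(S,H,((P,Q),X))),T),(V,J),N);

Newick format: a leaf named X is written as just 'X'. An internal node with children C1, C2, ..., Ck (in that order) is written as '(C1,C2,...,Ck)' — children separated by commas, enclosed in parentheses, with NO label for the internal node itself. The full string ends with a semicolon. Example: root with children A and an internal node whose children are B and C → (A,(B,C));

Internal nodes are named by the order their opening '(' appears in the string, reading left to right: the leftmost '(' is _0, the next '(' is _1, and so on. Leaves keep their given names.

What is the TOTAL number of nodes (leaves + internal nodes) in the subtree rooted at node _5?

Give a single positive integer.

Answer: 3

Derivation:
Newick: ((G,R,(B,(S,H,((P,Q),X))),T),(V,J),N);
Locate _5: it is the '(' at position 15 (the 6th '(' reading left to right).
Query: subtree rooted at _5
_5: subtree_size = 1 + 2
  P: subtree_size = 1 + 0
  Q: subtree_size = 1 + 0
Total subtree size of _5: 3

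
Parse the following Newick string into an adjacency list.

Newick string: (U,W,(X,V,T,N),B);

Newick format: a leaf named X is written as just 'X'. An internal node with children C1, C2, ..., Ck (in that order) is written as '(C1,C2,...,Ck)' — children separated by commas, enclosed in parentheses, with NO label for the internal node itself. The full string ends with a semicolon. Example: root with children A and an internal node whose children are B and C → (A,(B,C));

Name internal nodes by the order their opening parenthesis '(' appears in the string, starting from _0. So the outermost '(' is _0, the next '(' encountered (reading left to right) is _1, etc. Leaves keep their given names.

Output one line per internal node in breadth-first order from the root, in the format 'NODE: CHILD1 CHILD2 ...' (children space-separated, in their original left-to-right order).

Input: (U,W,(X,V,T,N),B);
Scanning left-to-right, naming '(' by encounter order:
  pos 0: '(' -> open internal node _0 (depth 1)
  pos 5: '(' -> open internal node _1 (depth 2)
  pos 13: ')' -> close internal node _1 (now at depth 1)
  pos 16: ')' -> close internal node _0 (now at depth 0)
Total internal nodes: 2
BFS adjacency from root:
  _0: U W _1 B
  _1: X V T N

Answer: _0: U W _1 B
_1: X V T N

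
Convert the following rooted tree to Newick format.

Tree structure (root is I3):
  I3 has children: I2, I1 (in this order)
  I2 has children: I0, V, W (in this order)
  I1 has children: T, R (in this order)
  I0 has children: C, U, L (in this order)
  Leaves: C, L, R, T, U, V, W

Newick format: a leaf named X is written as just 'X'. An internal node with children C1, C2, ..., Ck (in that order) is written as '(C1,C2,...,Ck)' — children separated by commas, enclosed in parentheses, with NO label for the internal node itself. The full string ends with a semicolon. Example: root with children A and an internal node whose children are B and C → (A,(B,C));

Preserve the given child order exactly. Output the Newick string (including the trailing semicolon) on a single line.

Answer: (((C,U,L),V,W),(T,R));

Derivation:
internal I3 with children ['I2', 'I1']
  internal I2 with children ['I0', 'V', 'W']
    internal I0 with children ['C', 'U', 'L']
      leaf 'C' → 'C'
      leaf 'U' → 'U'
      leaf 'L' → 'L'
    → '(C,U,L)'
    leaf 'V' → 'V'
    leaf 'W' → 'W'
  → '((C,U,L),V,W)'
  internal I1 with children ['T', 'R']
    leaf 'T' → 'T'
    leaf 'R' → 'R'
  → '(T,R)'
→ '(((C,U,L),V,W),(T,R))'
Final: (((C,U,L),V,W),(T,R));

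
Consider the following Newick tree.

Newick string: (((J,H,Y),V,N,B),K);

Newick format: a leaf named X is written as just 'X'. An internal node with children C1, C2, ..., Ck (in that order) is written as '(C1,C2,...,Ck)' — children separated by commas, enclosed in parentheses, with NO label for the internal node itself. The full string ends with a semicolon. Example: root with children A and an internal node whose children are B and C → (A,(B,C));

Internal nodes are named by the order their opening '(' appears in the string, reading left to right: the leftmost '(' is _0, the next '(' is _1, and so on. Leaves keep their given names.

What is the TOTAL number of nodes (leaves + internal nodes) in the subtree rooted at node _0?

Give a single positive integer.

Newick: (((J,H,Y),V,N,B),K);
Locate _0: it is the '(' at position 0 (the 1st '(' reading left to right).
Query: subtree rooted at _0
_0: subtree_size = 1 + 9
  _1: subtree_size = 1 + 7
    _2: subtree_size = 1 + 3
      J: subtree_size = 1 + 0
      H: subtree_size = 1 + 0
      Y: subtree_size = 1 + 0
    V: subtree_size = 1 + 0
    N: subtree_size = 1 + 0
    B: subtree_size = 1 + 0
  K: subtree_size = 1 + 0
Total subtree size of _0: 10

Answer: 10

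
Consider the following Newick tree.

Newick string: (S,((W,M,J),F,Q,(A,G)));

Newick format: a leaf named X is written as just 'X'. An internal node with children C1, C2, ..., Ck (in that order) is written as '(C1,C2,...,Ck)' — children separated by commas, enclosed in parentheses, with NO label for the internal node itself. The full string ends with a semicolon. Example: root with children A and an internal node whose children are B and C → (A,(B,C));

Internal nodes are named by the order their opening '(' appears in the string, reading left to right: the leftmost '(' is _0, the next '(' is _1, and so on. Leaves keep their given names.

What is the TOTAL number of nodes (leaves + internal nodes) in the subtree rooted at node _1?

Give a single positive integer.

Newick: (S,((W,M,J),F,Q,(A,G)));
Locate _1: it is the '(' at position 3 (the 2nd '(' reading left to right).
Query: subtree rooted at _1
_1: subtree_size = 1 + 9
  _2: subtree_size = 1 + 3
    W: subtree_size = 1 + 0
    M: subtree_size = 1 + 0
    J: subtree_size = 1 + 0
  F: subtree_size = 1 + 0
  Q: subtree_size = 1 + 0
  _3: subtree_size = 1 + 2
    A: subtree_size = 1 + 0
    G: subtree_size = 1 + 0
Total subtree size of _1: 10

Answer: 10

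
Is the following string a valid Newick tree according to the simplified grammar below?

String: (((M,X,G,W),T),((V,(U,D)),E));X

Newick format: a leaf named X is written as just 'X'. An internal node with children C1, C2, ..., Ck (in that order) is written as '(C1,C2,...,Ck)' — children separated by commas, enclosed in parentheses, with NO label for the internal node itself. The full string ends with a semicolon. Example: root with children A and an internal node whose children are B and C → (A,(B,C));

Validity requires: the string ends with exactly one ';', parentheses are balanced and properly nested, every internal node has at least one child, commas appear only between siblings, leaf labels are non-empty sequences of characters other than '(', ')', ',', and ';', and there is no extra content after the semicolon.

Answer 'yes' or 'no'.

Input: (((M,X,G,W),T),((V,(U,D)),E));X
Paren balance: 6 '(' vs 6 ')' OK
Ends with single ';': False
Full parse: FAILS (must end with ;)
Valid: False

Answer: no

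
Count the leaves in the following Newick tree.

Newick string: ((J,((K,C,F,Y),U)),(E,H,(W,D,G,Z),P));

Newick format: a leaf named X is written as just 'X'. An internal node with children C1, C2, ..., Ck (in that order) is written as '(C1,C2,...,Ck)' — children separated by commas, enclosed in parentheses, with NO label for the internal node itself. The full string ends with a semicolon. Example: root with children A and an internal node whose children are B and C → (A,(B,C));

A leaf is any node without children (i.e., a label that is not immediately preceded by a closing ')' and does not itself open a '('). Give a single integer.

Answer: 13

Derivation:
Newick: ((J,((K,C,F,Y),U)),(E,H,(W,D,G,Z),P));
Scan left-to-right; a leaf is any maximal label run not followed by '(':
  pos 2: leaf 'J' → count = 1
  pos 6: leaf 'K' → count = 2
  pos 8: leaf 'C' → count = 3
  pos 10: leaf 'F' → count = 4
  pos 12: leaf 'Y' → count = 5
  pos 15: leaf 'U' → count = 6
  pos 20: leaf 'E' → count = 7
  pos 22: leaf 'H' → count = 8
  pos 25: leaf 'W' → count = 9
  pos 27: leaf 'D' → count = 10
  pos 29: leaf 'G' → count = 11
  pos 31: leaf 'Z' → count = 12
  pos 34: leaf 'P' → count = 13
Total leaves: 13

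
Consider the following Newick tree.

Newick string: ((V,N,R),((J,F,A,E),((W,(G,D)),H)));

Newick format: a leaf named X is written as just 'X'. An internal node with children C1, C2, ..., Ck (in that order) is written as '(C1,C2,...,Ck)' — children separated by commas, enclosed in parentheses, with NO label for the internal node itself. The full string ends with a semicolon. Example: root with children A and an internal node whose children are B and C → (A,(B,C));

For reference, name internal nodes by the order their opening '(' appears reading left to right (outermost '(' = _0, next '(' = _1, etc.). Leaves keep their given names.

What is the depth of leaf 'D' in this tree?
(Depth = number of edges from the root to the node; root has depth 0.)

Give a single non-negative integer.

Answer: 5

Derivation:
Newick: ((V,N,R),((J,F,A,E),((W,(G,D)),H)));
Naming internals by '(' encounter order: outermost '(' = _0, next = _1, ...
Query node: D
Path from root: _0 -> _2 -> _4 -> _5 -> _6 -> D
Depth of D: 5 (number of edges from root)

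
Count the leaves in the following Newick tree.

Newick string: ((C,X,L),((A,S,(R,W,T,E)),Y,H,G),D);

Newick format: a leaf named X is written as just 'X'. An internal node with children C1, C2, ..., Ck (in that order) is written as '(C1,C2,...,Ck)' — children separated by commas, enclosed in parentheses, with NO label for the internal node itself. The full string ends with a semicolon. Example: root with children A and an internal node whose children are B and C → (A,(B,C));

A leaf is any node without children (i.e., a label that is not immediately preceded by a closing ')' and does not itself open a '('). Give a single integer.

Newick: ((C,X,L),((A,S,(R,W,T,E)),Y,H,G),D);
Scan left-to-right; a leaf is any maximal label run not followed by '(':
  pos 2: leaf 'C' → count = 1
  pos 4: leaf 'X' → count = 2
  pos 6: leaf 'L' → count = 3
  pos 11: leaf 'A' → count = 4
  pos 13: leaf 'S' → count = 5
  pos 16: leaf 'R' → count = 6
  pos 18: leaf 'W' → count = 7
  pos 20: leaf 'T' → count = 8
  pos 22: leaf 'E' → count = 9
  pos 26: leaf 'Y' → count = 10
  pos 28: leaf 'H' → count = 11
  pos 30: leaf 'G' → count = 12
  pos 33: leaf 'D' → count = 13
Total leaves: 13

Answer: 13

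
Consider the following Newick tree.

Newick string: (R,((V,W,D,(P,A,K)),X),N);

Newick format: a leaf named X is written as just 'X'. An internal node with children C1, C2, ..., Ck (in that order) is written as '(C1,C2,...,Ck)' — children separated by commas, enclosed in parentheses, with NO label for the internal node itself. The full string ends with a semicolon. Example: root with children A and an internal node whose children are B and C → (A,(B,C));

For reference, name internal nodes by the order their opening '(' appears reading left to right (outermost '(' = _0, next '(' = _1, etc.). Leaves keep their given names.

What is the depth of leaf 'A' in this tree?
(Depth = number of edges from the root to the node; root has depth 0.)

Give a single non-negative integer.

Newick: (R,((V,W,D,(P,A,K)),X),N);
Naming internals by '(' encounter order: outermost '(' = _0, next = _1, ...
Query node: A
Path from root: _0 -> _1 -> _2 -> _3 -> A
Depth of A: 4 (number of edges from root)

Answer: 4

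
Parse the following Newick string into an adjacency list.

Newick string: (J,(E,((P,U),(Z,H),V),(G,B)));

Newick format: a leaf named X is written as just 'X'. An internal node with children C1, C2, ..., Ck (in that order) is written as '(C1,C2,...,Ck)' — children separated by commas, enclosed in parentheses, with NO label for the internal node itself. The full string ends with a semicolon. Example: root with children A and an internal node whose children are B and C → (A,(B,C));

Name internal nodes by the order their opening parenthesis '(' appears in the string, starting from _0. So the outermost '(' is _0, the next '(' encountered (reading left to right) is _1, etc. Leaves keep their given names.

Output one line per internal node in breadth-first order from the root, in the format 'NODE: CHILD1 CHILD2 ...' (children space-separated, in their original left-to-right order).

Answer: _0: J _1
_1: E _2 _5
_2: _3 _4 V
_5: G B
_3: P U
_4: Z H

Derivation:
Input: (J,(E,((P,U),(Z,H),V),(G,B)));
Scanning left-to-right, naming '(' by encounter order:
  pos 0: '(' -> open internal node _0 (depth 1)
  pos 3: '(' -> open internal node _1 (depth 2)
  pos 6: '(' -> open internal node _2 (depth 3)
  pos 7: '(' -> open internal node _3 (depth 4)
  pos 11: ')' -> close internal node _3 (now at depth 3)
  pos 13: '(' -> open internal node _4 (depth 4)
  pos 17: ')' -> close internal node _4 (now at depth 3)
  pos 20: ')' -> close internal node _2 (now at depth 2)
  pos 22: '(' -> open internal node _5 (depth 3)
  pos 26: ')' -> close internal node _5 (now at depth 2)
  pos 27: ')' -> close internal node _1 (now at depth 1)
  pos 28: ')' -> close internal node _0 (now at depth 0)
Total internal nodes: 6
BFS adjacency from root:
  _0: J _1
  _1: E _2 _5
  _2: _3 _4 V
  _5: G B
  _3: P U
  _4: Z H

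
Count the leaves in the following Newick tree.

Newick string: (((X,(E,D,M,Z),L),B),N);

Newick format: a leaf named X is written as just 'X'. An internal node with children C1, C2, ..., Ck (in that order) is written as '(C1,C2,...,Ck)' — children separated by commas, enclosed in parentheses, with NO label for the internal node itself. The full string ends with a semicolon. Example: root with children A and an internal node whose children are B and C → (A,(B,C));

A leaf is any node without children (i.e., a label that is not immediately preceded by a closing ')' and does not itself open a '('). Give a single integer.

Answer: 8

Derivation:
Newick: (((X,(E,D,M,Z),L),B),N);
Scan left-to-right; a leaf is any maximal label run not followed by '(':
  pos 3: leaf 'X' → count = 1
  pos 6: leaf 'E' → count = 2
  pos 8: leaf 'D' → count = 3
  pos 10: leaf 'M' → count = 4
  pos 12: leaf 'Z' → count = 5
  pos 15: leaf 'L' → count = 6
  pos 18: leaf 'B' → count = 7
  pos 21: leaf 'N' → count = 8
Total leaves: 8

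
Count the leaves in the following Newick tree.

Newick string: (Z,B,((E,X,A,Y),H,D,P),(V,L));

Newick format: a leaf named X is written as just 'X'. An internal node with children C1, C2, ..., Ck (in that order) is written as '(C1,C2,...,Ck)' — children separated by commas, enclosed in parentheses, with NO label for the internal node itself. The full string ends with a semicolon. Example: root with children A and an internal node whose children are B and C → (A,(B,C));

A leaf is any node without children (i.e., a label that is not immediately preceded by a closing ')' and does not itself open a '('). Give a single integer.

Newick: (Z,B,((E,X,A,Y),H,D,P),(V,L));
Scan left-to-right; a leaf is any maximal label run not followed by '(':
  pos 1: leaf 'Z' → count = 1
  pos 3: leaf 'B' → count = 2
  pos 7: leaf 'E' → count = 3
  pos 9: leaf 'X' → count = 4
  pos 11: leaf 'A' → count = 5
  pos 13: leaf 'Y' → count = 6
  pos 16: leaf 'H' → count = 7
  pos 18: leaf 'D' → count = 8
  pos 20: leaf 'P' → count = 9
  pos 24: leaf 'V' → count = 10
  pos 26: leaf 'L' → count = 11
Total leaves: 11

Answer: 11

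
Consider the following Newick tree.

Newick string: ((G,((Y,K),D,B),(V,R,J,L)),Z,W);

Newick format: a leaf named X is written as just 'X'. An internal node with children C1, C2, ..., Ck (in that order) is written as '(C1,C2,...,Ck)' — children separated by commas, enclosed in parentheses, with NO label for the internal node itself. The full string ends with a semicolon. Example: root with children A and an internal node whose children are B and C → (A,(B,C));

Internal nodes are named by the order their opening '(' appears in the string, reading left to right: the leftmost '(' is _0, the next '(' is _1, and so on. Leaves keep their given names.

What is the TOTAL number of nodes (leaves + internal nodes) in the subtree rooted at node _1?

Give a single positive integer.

Newick: ((G,((Y,K),D,B),(V,R,J,L)),Z,W);
Locate _1: it is the '(' at position 1 (the 2nd '(' reading left to right).
Query: subtree rooted at _1
_1: subtree_size = 1 + 12
  G: subtree_size = 1 + 0
  _2: subtree_size = 1 + 5
    _3: subtree_size = 1 + 2
      Y: subtree_size = 1 + 0
      K: subtree_size = 1 + 0
    D: subtree_size = 1 + 0
    B: subtree_size = 1 + 0
  _4: subtree_size = 1 + 4
    V: subtree_size = 1 + 0
    R: subtree_size = 1 + 0
    J: subtree_size = 1 + 0
    L: subtree_size = 1 + 0
Total subtree size of _1: 13

Answer: 13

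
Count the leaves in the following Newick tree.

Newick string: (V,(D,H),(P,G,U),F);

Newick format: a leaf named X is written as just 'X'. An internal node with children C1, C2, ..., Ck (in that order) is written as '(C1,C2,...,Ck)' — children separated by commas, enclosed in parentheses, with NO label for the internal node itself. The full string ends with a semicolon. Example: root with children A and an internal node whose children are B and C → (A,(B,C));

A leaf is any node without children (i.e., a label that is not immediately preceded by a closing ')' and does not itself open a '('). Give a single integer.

Newick: (V,(D,H),(P,G,U),F);
Scan left-to-right; a leaf is any maximal label run not followed by '(':
  pos 1: leaf 'V' → count = 1
  pos 4: leaf 'D' → count = 2
  pos 6: leaf 'H' → count = 3
  pos 10: leaf 'P' → count = 4
  pos 12: leaf 'G' → count = 5
  pos 14: leaf 'U' → count = 6
  pos 17: leaf 'F' → count = 7
Total leaves: 7

Answer: 7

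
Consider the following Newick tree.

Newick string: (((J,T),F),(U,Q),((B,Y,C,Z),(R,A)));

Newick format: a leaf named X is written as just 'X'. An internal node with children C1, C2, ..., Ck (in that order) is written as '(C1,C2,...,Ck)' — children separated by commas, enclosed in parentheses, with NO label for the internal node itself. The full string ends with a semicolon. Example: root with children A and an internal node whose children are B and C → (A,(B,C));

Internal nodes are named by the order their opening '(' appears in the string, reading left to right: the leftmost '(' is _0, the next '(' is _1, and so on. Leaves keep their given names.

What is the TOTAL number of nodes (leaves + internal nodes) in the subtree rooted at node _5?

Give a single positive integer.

Answer: 5

Derivation:
Newick: (((J,T),F),(U,Q),((B,Y,C,Z),(R,A)));
Locate _5: it is the '(' at position 18 (the 6th '(' reading left to right).
Query: subtree rooted at _5
_5: subtree_size = 1 + 4
  B: subtree_size = 1 + 0
  Y: subtree_size = 1 + 0
  C: subtree_size = 1 + 0
  Z: subtree_size = 1 + 0
Total subtree size of _5: 5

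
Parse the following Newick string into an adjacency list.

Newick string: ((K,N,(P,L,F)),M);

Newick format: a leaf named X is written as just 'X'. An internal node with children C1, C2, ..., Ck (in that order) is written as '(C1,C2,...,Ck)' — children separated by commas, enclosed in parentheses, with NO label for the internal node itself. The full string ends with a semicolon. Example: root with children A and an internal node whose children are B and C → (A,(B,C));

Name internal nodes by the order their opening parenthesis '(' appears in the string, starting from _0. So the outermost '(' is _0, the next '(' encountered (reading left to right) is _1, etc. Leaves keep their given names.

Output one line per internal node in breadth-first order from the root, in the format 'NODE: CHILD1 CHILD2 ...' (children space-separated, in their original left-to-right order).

Input: ((K,N,(P,L,F)),M);
Scanning left-to-right, naming '(' by encounter order:
  pos 0: '(' -> open internal node _0 (depth 1)
  pos 1: '(' -> open internal node _1 (depth 2)
  pos 6: '(' -> open internal node _2 (depth 3)
  pos 12: ')' -> close internal node _2 (now at depth 2)
  pos 13: ')' -> close internal node _1 (now at depth 1)
  pos 16: ')' -> close internal node _0 (now at depth 0)
Total internal nodes: 3
BFS adjacency from root:
  _0: _1 M
  _1: K N _2
  _2: P L F

Answer: _0: _1 M
_1: K N _2
_2: P L F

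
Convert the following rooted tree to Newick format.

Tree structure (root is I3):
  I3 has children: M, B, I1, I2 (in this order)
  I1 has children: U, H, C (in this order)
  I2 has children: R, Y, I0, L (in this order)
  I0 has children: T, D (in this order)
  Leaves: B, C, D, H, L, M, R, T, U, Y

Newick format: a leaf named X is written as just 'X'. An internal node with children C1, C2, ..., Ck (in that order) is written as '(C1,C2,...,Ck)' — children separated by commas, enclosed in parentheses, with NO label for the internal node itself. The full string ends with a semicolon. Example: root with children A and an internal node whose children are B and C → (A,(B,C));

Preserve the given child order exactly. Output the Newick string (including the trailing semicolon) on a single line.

internal I3 with children ['M', 'B', 'I1', 'I2']
  leaf 'M' → 'M'
  leaf 'B' → 'B'
  internal I1 with children ['U', 'H', 'C']
    leaf 'U' → 'U'
    leaf 'H' → 'H'
    leaf 'C' → 'C'
  → '(U,H,C)'
  internal I2 with children ['R', 'Y', 'I0', 'L']
    leaf 'R' → 'R'
    leaf 'Y' → 'Y'
    internal I0 with children ['T', 'D']
      leaf 'T' → 'T'
      leaf 'D' → 'D'
    → '(T,D)'
    leaf 'L' → 'L'
  → '(R,Y,(T,D),L)'
→ '(M,B,(U,H,C),(R,Y,(T,D),L))'
Final: (M,B,(U,H,C),(R,Y,(T,D),L));

Answer: (M,B,(U,H,C),(R,Y,(T,D),L));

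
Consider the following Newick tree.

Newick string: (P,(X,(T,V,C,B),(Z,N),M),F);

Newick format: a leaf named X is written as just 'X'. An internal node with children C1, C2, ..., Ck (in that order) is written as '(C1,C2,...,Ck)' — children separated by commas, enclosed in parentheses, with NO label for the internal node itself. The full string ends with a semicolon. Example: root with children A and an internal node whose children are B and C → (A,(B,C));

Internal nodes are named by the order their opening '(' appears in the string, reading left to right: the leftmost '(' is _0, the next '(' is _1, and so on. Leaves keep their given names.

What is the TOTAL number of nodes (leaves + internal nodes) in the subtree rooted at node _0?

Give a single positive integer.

Answer: 14

Derivation:
Newick: (P,(X,(T,V,C,B),(Z,N),M),F);
Locate _0: it is the '(' at position 0 (the 1st '(' reading left to right).
Query: subtree rooted at _0
_0: subtree_size = 1 + 13
  P: subtree_size = 1 + 0
  _1: subtree_size = 1 + 10
    X: subtree_size = 1 + 0
    _2: subtree_size = 1 + 4
      T: subtree_size = 1 + 0
      V: subtree_size = 1 + 0
      C: subtree_size = 1 + 0
      B: subtree_size = 1 + 0
    _3: subtree_size = 1 + 2
      Z: subtree_size = 1 + 0
      N: subtree_size = 1 + 0
    M: subtree_size = 1 + 0
  F: subtree_size = 1 + 0
Total subtree size of _0: 14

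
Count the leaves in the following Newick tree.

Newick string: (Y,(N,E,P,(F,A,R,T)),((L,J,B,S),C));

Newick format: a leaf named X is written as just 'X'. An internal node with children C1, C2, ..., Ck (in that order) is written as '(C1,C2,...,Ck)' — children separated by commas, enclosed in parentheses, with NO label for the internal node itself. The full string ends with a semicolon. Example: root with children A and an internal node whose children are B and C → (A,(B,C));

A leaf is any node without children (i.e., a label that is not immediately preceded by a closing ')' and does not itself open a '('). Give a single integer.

Newick: (Y,(N,E,P,(F,A,R,T)),((L,J,B,S),C));
Scan left-to-right; a leaf is any maximal label run not followed by '(':
  pos 1: leaf 'Y' → count = 1
  pos 4: leaf 'N' → count = 2
  pos 6: leaf 'E' → count = 3
  pos 8: leaf 'P' → count = 4
  pos 11: leaf 'F' → count = 5
  pos 13: leaf 'A' → count = 6
  pos 15: leaf 'R' → count = 7
  pos 17: leaf 'T' → count = 8
  pos 23: leaf 'L' → count = 9
  pos 25: leaf 'J' → count = 10
  pos 27: leaf 'B' → count = 11
  pos 29: leaf 'S' → count = 12
  pos 32: leaf 'C' → count = 13
Total leaves: 13

Answer: 13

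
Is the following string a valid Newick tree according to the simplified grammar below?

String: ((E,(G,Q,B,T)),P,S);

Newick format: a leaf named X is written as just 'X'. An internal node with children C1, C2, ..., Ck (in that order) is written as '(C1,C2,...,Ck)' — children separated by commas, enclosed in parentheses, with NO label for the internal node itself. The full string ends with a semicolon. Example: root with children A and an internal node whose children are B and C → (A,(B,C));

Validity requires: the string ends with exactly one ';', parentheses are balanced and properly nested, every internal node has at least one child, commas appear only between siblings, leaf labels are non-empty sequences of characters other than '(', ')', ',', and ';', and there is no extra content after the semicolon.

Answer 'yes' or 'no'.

Input: ((E,(G,Q,B,T)),P,S);
Paren balance: 3 '(' vs 3 ')' OK
Ends with single ';': True
Full parse: OK
Valid: True

Answer: yes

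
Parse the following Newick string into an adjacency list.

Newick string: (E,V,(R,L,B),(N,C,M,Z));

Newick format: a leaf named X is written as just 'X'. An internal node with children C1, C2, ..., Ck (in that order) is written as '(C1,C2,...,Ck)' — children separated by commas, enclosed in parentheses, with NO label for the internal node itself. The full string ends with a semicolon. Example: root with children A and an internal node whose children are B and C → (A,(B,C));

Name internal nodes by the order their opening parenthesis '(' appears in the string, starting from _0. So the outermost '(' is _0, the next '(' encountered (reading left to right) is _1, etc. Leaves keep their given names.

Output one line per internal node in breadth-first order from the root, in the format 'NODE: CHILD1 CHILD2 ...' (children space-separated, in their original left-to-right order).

Answer: _0: E V _1 _2
_1: R L B
_2: N C M Z

Derivation:
Input: (E,V,(R,L,B),(N,C,M,Z));
Scanning left-to-right, naming '(' by encounter order:
  pos 0: '(' -> open internal node _0 (depth 1)
  pos 5: '(' -> open internal node _1 (depth 2)
  pos 11: ')' -> close internal node _1 (now at depth 1)
  pos 13: '(' -> open internal node _2 (depth 2)
  pos 21: ')' -> close internal node _2 (now at depth 1)
  pos 22: ')' -> close internal node _0 (now at depth 0)
Total internal nodes: 3
BFS adjacency from root:
  _0: E V _1 _2
  _1: R L B
  _2: N C M Z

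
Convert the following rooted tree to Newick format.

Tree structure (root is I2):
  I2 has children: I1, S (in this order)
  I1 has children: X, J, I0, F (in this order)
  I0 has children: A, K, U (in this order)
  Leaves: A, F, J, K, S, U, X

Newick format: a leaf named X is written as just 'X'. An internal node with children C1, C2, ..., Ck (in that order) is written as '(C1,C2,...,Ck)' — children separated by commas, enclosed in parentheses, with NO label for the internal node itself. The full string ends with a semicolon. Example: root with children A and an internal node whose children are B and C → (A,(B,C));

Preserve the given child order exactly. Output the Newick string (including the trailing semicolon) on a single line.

internal I2 with children ['I1', 'S']
  internal I1 with children ['X', 'J', 'I0', 'F']
    leaf 'X' → 'X'
    leaf 'J' → 'J'
    internal I0 with children ['A', 'K', 'U']
      leaf 'A' → 'A'
      leaf 'K' → 'K'
      leaf 'U' → 'U'
    → '(A,K,U)'
    leaf 'F' → 'F'
  → '(X,J,(A,K,U),F)'
  leaf 'S' → 'S'
→ '((X,J,(A,K,U),F),S)'
Final: ((X,J,(A,K,U),F),S);

Answer: ((X,J,(A,K,U),F),S);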